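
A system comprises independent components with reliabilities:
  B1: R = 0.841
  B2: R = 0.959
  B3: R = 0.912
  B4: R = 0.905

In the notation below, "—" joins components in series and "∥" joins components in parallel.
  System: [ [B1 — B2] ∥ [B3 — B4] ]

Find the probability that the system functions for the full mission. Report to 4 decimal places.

0.9662

Series (B1 and B2): 0.841000 × 0.959000 = 0.806519
Series (B3 and B4): 0.912000 × 0.905000 = 0.825360
Parallel ([0.806519] and [0.825360]): 1 − (1 − 0.806519)(1 − 0.825360) = 0.9662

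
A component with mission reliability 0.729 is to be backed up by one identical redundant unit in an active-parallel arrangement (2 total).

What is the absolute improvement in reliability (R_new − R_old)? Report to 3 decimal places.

R_before = 0.729
R_after = 1 − (1 − 0.729)^2 = 0.927
ΔR = 0.927 − 0.729 = 0.198

0.198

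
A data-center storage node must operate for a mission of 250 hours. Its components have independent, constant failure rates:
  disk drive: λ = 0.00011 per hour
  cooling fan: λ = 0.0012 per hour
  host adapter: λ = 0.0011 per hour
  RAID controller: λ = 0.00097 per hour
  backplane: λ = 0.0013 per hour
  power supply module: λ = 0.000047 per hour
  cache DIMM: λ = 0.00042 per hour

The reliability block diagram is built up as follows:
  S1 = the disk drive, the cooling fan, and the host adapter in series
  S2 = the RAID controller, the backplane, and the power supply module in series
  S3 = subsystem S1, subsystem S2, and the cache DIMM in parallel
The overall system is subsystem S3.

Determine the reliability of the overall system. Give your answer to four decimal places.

R(disk drive) = exp(−0.00011 × 250) = 0.972875
R(cooling fan) = exp(−0.0012 × 250) = 0.740818
R(host adapter) = exp(−0.0011 × 250) = 0.759572
R(RAID controller) = exp(−0.00097 × 250) = 0.784664
R(backplane) = exp(−0.0013 × 250) = 0.722527
R(power supply module) = exp(−0.000047 × 250) = 0.988319
R(cache DIMM) = exp(−0.00042 × 250) = 0.900325
Series (disk drive, cooling fan, and host adapter): 0.972875 × 0.740818 × 0.759572 = 0.547441
Series (RAID controller, backplane, and power supply module): 0.784664 × 0.722527 × 0.988319 = 0.560318
Parallel ([0.547441], [0.560318], and cache DIMM): 1 − (1 − 0.547441)(1 − 0.560318)(1 − 0.900325) = 0.9802

0.9802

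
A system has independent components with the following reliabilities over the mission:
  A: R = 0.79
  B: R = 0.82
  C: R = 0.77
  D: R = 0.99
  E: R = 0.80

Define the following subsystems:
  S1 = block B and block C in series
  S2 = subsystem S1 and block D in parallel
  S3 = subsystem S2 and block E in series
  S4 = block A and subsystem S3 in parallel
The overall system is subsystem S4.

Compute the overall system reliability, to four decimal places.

Series (B and C): 0.820000 × 0.770000 = 0.631400
Parallel ([0.631400] and D): 1 − (1 − 0.631400)(1 − 0.990000) = 0.996314
Series ([0.996314] and E): 0.996314 × 0.800000 = 0.797051
Parallel (A and [0.797051]): 1 − (1 − 0.790000)(1 − 0.797051) = 0.9574

0.9574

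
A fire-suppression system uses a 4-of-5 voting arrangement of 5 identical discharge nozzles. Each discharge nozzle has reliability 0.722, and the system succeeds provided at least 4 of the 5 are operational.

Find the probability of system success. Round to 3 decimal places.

0.574

R = Σ_{i=4}^{5} C(5,i) p^i (1−p)^{5−i} with p = 0.722
C(5,4)·0.722^4·0.278^1 = 0.37771
C(5,5)·0.722^5·0.278^0 = 0.19619
Sum = 0.574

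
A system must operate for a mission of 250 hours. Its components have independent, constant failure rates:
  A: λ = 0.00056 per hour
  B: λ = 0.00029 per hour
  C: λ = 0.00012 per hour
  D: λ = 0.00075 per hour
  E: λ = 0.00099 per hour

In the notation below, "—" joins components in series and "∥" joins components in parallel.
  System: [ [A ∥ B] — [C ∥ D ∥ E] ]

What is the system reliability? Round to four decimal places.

0.9898

R(A) = exp(−0.00056 × 250) = 0.869358
R(B) = exp(−0.00029 × 250) = 0.930066
R(C) = exp(−0.00012 × 250) = 0.970446
R(D) = exp(−0.00075 × 250) = 0.829029
R(E) = exp(−0.00099 × 250) = 0.780750
Parallel (A and B): 1 − (1 − 0.869358)(1 − 0.930066) = 0.990864
Parallel (C, D, and E): 1 − (1 − 0.970446)(1 − 0.829029)(1 − 0.780750) = 0.998892
Series ([0.990864] and [0.998892]): 0.990864 × 0.998892 = 0.9898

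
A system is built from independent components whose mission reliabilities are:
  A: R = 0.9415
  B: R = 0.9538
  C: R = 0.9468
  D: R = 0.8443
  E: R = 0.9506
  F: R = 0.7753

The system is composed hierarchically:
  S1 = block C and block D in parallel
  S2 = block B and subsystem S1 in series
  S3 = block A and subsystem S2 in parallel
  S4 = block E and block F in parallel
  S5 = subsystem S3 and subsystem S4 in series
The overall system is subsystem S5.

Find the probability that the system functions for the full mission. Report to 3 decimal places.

Parallel (C and D): 1 − (1 − 0.94680)(1 − 0.84430) = 0.99172
Series (B and [0.99172]): 0.95380 × 0.99172 = 0.94590
Parallel (A and [0.94590]): 1 − (1 − 0.94150)(1 − 0.94590) = 0.99684
Parallel (E and F): 1 − (1 − 0.95060)(1 − 0.77530) = 0.98890
Series ([0.99684] and [0.98890]): 0.99684 × 0.98890 = 0.986

0.986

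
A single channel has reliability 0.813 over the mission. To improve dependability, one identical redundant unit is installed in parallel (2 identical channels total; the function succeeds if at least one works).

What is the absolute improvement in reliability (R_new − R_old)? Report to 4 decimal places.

0.1520

R_before = 0.813
R_after = 1 − (1 − 0.813)^2 = 0.9650
ΔR = 0.9650 − 0.813 = 0.1520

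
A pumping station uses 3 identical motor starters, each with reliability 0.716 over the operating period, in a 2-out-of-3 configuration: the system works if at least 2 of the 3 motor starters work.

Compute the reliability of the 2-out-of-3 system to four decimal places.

0.8038

R = Σ_{i=2}^{3} C(3,i) p^i (1−p)^{3−i} with p = 0.716
C(3,2)·0.716^2·0.284^1 = 0.436783
C(3,3)·0.716^3·0.284^0 = 0.367062
Sum = 0.8038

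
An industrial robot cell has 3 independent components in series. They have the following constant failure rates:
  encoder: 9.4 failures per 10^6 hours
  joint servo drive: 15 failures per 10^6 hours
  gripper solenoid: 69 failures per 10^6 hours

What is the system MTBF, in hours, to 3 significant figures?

10700

Series of exponential components: λ_sys = Σ λ_i
λ_sys = 0.0000094 + 0.000015 + 0.000069 = 9.3400e-05 /h
MTBF = 1 / λ_sys = 10700 h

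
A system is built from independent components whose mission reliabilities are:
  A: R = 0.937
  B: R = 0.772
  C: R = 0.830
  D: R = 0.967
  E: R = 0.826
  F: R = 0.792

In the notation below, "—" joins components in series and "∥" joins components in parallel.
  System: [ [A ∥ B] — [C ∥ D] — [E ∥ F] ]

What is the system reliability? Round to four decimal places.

Parallel (A and B): 1 − (1 − 0.937000)(1 − 0.772000) = 0.985636
Parallel (C and D): 1 − (1 − 0.830000)(1 − 0.967000) = 0.994390
Parallel (E and F): 1 − (1 − 0.826000)(1 − 0.792000) = 0.963808
Series ([0.985636], [0.994390], and [0.963808]): 0.985636 × 0.994390 × 0.963808 = 0.9446

0.9446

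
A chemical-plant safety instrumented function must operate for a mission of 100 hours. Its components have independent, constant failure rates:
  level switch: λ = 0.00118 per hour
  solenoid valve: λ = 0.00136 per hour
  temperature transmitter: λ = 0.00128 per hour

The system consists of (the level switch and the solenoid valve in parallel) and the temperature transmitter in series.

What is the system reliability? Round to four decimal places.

R(level switch) = exp(−0.00118 × 100) = 0.888696
R(solenoid valve) = exp(−0.00136 × 100) = 0.872843
R(temperature transmitter) = exp(−0.00128 × 100) = 0.879853
Parallel (level switch and solenoid valve): 1 − (1 − 0.888696)(1 − 0.872843) = 0.985847
Series ([0.985847] and temperature transmitter): 0.985847 × 0.879853 = 0.8674

0.8674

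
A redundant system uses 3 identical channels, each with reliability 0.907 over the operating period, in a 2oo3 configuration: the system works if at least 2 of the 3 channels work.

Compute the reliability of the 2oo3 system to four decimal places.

R = Σ_{i=2}^{3} C(3,i) p^i (1−p)^{3−i} with p = 0.907
C(3,2)·0.907^2·0.093^1 = 0.229519
C(3,3)·0.907^3·0.093^0 = 0.746143
Sum = 0.9757

0.9757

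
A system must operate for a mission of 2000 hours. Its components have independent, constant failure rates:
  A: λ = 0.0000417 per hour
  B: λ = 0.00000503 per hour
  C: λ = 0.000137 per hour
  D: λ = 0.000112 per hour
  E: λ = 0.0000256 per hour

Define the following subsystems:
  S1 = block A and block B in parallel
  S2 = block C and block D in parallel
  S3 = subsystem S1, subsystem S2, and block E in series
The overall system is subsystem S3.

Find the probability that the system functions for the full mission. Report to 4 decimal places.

0.9037

R(A) = exp(−0.0000417 × 2000) = 0.919983
R(B) = exp(−0.00000503 × 2000) = 0.989990
R(C) = exp(−0.000137 × 2000) = 0.760332
R(D) = exp(−0.000112 × 2000) = 0.799315
R(E) = exp(−0.0000256 × 2000) = 0.950089
Parallel (A and B): 1 − (1 − 0.919983)(1 − 0.989990) = 0.999199
Parallel (C and D): 1 − (1 − 0.760332)(1 − 0.799315) = 0.951902
Series ([0.999199], [0.951902], and E): 0.999199 × 0.951902 × 0.950089 = 0.9037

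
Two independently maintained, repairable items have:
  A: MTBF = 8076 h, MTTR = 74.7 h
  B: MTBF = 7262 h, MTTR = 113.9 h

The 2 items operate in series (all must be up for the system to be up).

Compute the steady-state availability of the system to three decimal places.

0.976

A(A) = MTBF/(MTBF+MTTR) = 8076/(8076+74.7) = 0.990835
A(B) = MTBF/(MTBF+MTTR) = 7262/(7262+113.9) = 0.984558
Series availability: 0.990835 × 0.984558 = 0.976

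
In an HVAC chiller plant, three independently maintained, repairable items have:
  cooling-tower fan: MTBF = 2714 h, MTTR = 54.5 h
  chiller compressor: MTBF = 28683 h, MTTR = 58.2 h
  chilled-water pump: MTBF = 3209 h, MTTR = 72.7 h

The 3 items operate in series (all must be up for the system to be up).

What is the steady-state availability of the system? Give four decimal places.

A(cooling-tower fan) = MTBF/(MTBF+MTTR) = 2714/(2714+54.5) = 0.980314
A(chiller compressor) = MTBF/(MTBF+MTTR) = 28683/(28683+58.2) = 0.997975
A(chilled-water pump) = MTBF/(MTBF+MTTR) = 3209/(3209+72.7) = 0.977847
Series availability: 0.980314 × 0.997975 × 0.977847 = 0.9567

0.9567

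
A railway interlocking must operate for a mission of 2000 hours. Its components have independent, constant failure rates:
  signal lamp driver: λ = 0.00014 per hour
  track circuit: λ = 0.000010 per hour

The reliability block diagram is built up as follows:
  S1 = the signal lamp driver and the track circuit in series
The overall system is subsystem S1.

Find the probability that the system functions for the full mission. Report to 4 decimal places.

0.7408

R(signal lamp driver) = exp(−0.00014 × 2000) = 0.755784
R(track circuit) = exp(−0.000010 × 2000) = 0.980199
Series (signal lamp driver and track circuit): 0.755784 × 0.980199 = 0.7408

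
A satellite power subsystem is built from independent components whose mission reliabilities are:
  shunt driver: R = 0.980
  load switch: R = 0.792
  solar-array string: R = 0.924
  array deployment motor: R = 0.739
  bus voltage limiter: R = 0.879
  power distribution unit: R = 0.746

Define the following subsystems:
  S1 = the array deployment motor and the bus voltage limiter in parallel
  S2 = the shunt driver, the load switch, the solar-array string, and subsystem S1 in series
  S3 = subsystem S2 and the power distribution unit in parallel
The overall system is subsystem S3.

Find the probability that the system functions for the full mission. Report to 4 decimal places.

0.9224

Parallel (array deployment motor and bus voltage limiter): 1 − (1 − 0.739000)(1 − 0.879000) = 0.968419
Series (shunt driver, load switch, solar-array string, and [0.968419]): 0.980000 × 0.792000 × 0.924000 × 0.968419 = 0.694523
Parallel ([0.694523] and power distribution unit): 1 − (1 − 0.694523)(1 − 0.746000) = 0.9224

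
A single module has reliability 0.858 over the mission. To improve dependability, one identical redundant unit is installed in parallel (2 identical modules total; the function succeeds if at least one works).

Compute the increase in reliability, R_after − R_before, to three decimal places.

0.122

R_before = 0.858
R_after = 1 − (1 − 0.858)^2 = 0.980
ΔR = 0.980 − 0.858 = 0.122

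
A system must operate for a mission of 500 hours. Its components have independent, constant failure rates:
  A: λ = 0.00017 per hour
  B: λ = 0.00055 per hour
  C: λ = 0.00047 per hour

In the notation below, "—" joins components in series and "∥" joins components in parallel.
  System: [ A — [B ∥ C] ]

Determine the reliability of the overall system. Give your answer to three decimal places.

R(A) = exp(−0.00017 × 500) = 0.91851
R(B) = exp(−0.00055 × 500) = 0.75957
R(C) = exp(−0.00047 × 500) = 0.79057
Parallel (B and C): 1 − (1 − 0.75957)(1 − 0.79057) = 0.94965
Series (A and [0.94965]): 0.91851 × 0.94965 = 0.872

0.872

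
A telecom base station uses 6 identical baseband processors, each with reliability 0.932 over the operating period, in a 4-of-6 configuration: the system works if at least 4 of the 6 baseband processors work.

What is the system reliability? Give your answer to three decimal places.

R = Σ_{i=4}^{6} C(6,i) p^i (1−p)^{6−i} with p = 0.932
C(6,4)·0.932^4·0.068^2 = 0.05233
C(6,5)·0.932^5·0.068^1 = 0.28691
C(6,6)·0.932^6·0.068^0 = 0.65538
Sum = 0.995

0.995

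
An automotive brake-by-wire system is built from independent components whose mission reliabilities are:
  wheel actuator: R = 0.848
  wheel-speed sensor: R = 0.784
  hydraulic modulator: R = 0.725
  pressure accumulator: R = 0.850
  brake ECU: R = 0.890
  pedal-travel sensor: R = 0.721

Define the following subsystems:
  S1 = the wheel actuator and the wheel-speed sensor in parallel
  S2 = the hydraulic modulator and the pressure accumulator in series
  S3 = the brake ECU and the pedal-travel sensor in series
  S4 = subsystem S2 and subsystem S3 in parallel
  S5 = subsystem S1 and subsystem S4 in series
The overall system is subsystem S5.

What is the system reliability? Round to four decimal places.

0.8342

Parallel (wheel actuator and wheel-speed sensor): 1 − (1 − 0.848000)(1 − 0.784000) = 0.967168
Series (hydraulic modulator and pressure accumulator): 0.725000 × 0.850000 = 0.616250
Series (brake ECU and pedal-travel sensor): 0.890000 × 0.721000 = 0.641690
Parallel ([0.616250] and [0.641690]): 1 − (1 − 0.616250)(1 − 0.641690) = 0.862499
Series ([0.967168] and [0.862499]): 0.967168 × 0.862499 = 0.8342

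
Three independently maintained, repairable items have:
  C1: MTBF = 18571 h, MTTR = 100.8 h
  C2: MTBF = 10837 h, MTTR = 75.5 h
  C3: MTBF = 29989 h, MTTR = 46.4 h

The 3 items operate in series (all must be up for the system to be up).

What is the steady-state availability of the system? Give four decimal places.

A(C1) = MTBF/(MTBF+MTTR) = 18571/(18571+100.8) = 0.994601
A(C2) = MTBF/(MTBF+MTTR) = 10837/(10837+75.5) = 0.993081
A(C3) = MTBF/(MTBF+MTTR) = 29989/(29989+46.4) = 0.998455
Series availability: 0.994601 × 0.993081 × 0.998455 = 0.9862

0.9862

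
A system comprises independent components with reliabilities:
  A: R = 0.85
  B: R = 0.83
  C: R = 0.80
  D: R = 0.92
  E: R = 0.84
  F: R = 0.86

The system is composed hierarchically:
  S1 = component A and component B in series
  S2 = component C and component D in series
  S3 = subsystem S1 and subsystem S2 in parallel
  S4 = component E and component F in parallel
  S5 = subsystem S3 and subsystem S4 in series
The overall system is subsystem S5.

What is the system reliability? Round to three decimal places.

0.902

Series (A and B): 0.85000 × 0.83000 = 0.70550
Series (C and D): 0.80000 × 0.92000 = 0.73600
Parallel ([0.70550] and [0.73600]): 1 − (1 − 0.70550)(1 − 0.73600) = 0.92225
Parallel (E and F): 1 − (1 − 0.84000)(1 − 0.86000) = 0.97760
Series ([0.92225] and [0.97760]): 0.92225 × 0.97760 = 0.902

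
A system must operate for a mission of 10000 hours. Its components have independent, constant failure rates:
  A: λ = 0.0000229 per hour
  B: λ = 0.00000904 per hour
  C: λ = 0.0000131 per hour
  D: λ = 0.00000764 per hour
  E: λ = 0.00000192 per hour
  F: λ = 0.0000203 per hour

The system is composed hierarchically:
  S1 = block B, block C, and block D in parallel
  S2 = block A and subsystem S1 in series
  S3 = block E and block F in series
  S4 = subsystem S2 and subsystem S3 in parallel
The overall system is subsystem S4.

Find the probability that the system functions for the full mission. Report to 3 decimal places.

R(A) = exp(−0.0000229 × 10000) = 0.79533
R(B) = exp(−0.00000904 × 10000) = 0.91357
R(C) = exp(−0.0000131 × 10000) = 0.87722
R(D) = exp(−0.00000764 × 10000) = 0.92645
R(E) = exp(−0.00000192 × 10000) = 0.98098
R(F) = exp(−0.0000203 × 10000) = 0.81628
Parallel (B, C, and D): 1 − (1 − 0.91357)(1 − 0.87722)(1 − 0.92645) = 0.99922
Series (A and [0.99922]): 0.79533 × 0.99922 = 0.79471
Series (E and F): 0.98098 × 0.81628 = 0.80075
Parallel ([0.79471] and [0.80075]): 1 − (1 − 0.79471)(1 − 0.80075) = 0.959

0.959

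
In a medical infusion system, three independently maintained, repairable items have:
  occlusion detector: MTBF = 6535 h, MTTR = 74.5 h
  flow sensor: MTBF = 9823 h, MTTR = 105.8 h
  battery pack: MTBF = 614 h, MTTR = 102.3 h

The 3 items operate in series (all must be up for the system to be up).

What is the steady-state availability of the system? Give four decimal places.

0.8385

A(occlusion detector) = MTBF/(MTBF+MTTR) = 6535/(6535+74.5) = 0.988728
A(flow sensor) = MTBF/(MTBF+MTTR) = 9823/(9823+105.8) = 0.989344
A(battery pack) = MTBF/(MTBF+MTTR) = 614/(614+102.3) = 0.857183
Series availability: 0.988728 × 0.989344 × 0.857183 = 0.8385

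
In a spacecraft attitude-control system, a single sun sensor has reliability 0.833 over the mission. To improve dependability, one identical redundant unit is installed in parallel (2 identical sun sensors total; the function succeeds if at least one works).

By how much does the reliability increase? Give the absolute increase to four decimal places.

R_before = 0.833
R_after = 1 − (1 − 0.833)^2 = 0.9721
ΔR = 0.9721 − 0.833 = 0.1391

0.1391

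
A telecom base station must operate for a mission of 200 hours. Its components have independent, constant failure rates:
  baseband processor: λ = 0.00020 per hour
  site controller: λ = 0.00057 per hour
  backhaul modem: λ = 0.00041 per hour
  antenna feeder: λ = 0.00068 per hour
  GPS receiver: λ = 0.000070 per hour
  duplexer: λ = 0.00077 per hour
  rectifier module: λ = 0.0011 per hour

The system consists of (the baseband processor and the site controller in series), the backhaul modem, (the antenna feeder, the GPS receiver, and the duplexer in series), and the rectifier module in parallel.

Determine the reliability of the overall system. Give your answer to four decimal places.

R(baseband processor) = exp(−0.00020 × 200) = 0.960789
R(site controller) = exp(−0.00057 × 200) = 0.892258
R(backhaul modem) = exp(−0.00041 × 200) = 0.921272
R(antenna feeder) = exp(−0.00068 × 200) = 0.872843
R(GPS receiver) = exp(−0.000070 × 200) = 0.986098
R(duplexer) = exp(−0.00077 × 200) = 0.857272
R(rectifier module) = exp(−0.0011 × 200) = 0.802519
Series (baseband processor and site controller): 0.960789 × 0.892258 = 0.857272
Series (antenna feeder, GPS receiver, and duplexer): 0.872843 × 0.986098 × 0.857272 = 0.737862
Parallel ([0.857272], backhaul modem, [0.737862], and rectifier module): 1 − (1 − 0.857272)(1 − 0.921272)(1 − 0.737862)(1 − 0.802519) = 0.9994

0.9994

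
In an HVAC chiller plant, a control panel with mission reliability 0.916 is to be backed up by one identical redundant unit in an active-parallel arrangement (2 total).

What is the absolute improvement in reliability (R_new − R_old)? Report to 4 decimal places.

0.0769

R_before = 0.916
R_after = 1 − (1 − 0.916)^2 = 0.9929
ΔR = 0.9929 − 0.916 = 0.0769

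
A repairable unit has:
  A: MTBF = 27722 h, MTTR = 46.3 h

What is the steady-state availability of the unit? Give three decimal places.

A(A) = MTBF/(MTBF+MTTR) = 27722/(27722+46.3) = 0.998

0.998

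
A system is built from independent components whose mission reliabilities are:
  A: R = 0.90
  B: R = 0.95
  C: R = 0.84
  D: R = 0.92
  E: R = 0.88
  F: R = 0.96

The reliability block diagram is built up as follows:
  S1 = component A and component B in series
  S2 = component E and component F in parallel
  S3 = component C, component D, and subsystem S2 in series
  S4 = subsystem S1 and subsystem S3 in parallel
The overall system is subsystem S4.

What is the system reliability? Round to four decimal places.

0.9665

Series (A and B): 0.900000 × 0.950000 = 0.855000
Parallel (E and F): 1 − (1 − 0.880000)(1 − 0.960000) = 0.995200
Series (C, D, and [0.995200]): 0.840000 × 0.920000 × 0.995200 = 0.769091
Parallel ([0.855000] and [0.769091]): 1 − (1 − 0.855000)(1 − 0.769091) = 0.9665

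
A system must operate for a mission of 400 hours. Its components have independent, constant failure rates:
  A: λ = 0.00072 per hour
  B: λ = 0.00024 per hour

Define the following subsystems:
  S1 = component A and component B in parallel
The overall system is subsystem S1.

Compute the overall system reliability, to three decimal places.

R(A) = exp(−0.00072 × 400) = 0.74976
R(B) = exp(−0.00024 × 400) = 0.90846
Parallel (A and B): 1 − (1 − 0.74976)(1 − 0.90846) = 0.977

0.977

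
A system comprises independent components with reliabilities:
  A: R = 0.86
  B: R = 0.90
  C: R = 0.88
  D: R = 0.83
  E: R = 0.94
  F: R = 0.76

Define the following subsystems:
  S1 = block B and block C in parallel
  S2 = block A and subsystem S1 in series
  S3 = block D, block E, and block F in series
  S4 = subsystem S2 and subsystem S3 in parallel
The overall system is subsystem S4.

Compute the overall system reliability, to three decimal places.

Parallel (B and C): 1 − (1 − 0.90000)(1 − 0.88000) = 0.98800
Series (A and [0.98800]): 0.86000 × 0.98800 = 0.84968
Series (D, E, and F): 0.83000 × 0.94000 × 0.76000 = 0.59295
Parallel ([0.84968] and [0.59295]): 1 − (1 − 0.84968)(1 − 0.59295) = 0.939

0.939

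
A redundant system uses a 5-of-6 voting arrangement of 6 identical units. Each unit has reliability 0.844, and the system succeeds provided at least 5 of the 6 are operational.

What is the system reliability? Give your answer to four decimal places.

R = Σ_{i=5}^{6} C(6,i) p^i (1−p)^{6−i} with p = 0.844
C(6,5)·0.844^5·0.156^1 = 0.400856
C(6,6)·0.844^6·0.156^0 = 0.361455
Sum = 0.7623

0.7623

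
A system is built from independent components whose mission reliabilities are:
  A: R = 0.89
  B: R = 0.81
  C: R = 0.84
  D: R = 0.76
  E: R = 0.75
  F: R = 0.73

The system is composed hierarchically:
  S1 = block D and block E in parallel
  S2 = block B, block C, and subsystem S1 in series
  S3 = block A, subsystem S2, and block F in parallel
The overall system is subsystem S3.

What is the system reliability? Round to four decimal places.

0.9893

Parallel (D and E): 1 − (1 − 0.760000)(1 − 0.750000) = 0.940000
Series (B, C, and [0.940000]): 0.810000 × 0.840000 × 0.940000 = 0.639576
Parallel (A, [0.639576], and F): 1 − (1 − 0.890000)(1 − 0.639576)(1 − 0.730000) = 0.9893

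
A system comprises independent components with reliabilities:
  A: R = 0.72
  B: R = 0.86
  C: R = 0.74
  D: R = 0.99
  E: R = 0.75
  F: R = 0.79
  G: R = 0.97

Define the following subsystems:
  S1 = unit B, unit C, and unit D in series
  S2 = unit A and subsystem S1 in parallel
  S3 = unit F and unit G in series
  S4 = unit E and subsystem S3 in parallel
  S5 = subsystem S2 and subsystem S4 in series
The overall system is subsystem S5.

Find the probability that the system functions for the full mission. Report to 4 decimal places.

Series (B, C, and D): 0.860000 × 0.740000 × 0.990000 = 0.630036
Parallel (A and [0.630036]): 1 − (1 − 0.720000)(1 − 0.630036) = 0.896410
Series (F and G): 0.790000 × 0.970000 = 0.766300
Parallel (E and [0.766300]): 1 − (1 − 0.750000)(1 − 0.766300) = 0.941575
Series ([0.896410] and [0.941575]): 0.896410 × 0.941575 = 0.8440

0.8440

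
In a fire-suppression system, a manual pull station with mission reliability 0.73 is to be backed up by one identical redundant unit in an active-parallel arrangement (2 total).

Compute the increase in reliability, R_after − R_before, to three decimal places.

R_before = 0.73
R_after = 1 − (1 − 0.73)^2 = 0.927
ΔR = 0.927 − 0.73 = 0.197

0.197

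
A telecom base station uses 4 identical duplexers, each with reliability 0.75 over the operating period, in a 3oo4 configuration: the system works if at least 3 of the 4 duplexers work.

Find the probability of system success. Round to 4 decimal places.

R = Σ_{i=3}^{4} C(4,i) p^i (1−p)^{4−i} with p = 0.75
C(4,3)·0.75^3·0.25^1 = 0.421875
C(4,4)·0.75^4·0.25^0 = 0.316406
Sum = 0.7383

0.7383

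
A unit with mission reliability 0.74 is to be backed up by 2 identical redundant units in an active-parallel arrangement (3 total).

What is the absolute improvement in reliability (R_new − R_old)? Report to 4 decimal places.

0.2424

R_before = 0.74
R_after = 1 − (1 − 0.74)^3 = 0.9824
ΔR = 0.9824 − 0.74 = 0.2424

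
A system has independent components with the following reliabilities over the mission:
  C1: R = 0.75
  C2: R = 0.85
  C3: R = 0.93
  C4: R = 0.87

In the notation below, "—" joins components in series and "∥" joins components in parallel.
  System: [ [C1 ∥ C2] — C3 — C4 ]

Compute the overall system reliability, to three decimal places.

0.779

Parallel (C1 and C2): 1 − (1 − 0.75000)(1 − 0.85000) = 0.96250
Series ([0.96250], C3, and C4): 0.96250 × 0.93000 × 0.87000 = 0.779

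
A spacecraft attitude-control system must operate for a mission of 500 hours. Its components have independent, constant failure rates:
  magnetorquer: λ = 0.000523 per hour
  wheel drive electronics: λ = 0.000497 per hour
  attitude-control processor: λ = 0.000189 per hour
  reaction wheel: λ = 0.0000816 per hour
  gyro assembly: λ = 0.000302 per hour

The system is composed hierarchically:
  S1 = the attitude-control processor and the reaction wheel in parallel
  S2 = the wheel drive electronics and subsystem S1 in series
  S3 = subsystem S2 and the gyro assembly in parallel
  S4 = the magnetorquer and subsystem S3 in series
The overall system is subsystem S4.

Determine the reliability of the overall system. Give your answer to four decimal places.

0.7459

R(magnetorquer) = exp(−0.000523 × 500) = 0.769896
R(wheel drive electronics) = exp(−0.000497 × 500) = 0.779970
R(attitude-control processor) = exp(−0.000189 × 500) = 0.909828
R(reaction wheel) = exp(−0.0000816 × 500) = 0.960021
R(gyro assembly) = exp(−0.000302 × 500) = 0.859848
Parallel (attitude-control processor and reaction wheel): 1 − (1 − 0.909828)(1 − 0.960021) = 0.996395
Series (wheel drive electronics and [0.996395]): 0.779970 × 0.996395 = 0.777158
Parallel ([0.777158] and gyro assembly): 1 − (1 − 0.777158)(1 − 0.859848) = 0.968768
Series (magnetorquer and [0.968768]): 0.769896 × 0.968768 = 0.7459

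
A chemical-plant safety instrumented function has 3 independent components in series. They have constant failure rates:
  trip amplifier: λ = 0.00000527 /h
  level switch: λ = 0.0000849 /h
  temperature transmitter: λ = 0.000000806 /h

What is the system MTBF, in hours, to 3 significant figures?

11000

Series of exponential components: λ_sys = Σ λ_i
λ_sys = 0.00000527 + 0.0000849 + 0.000000806 = 9.0976e-05 /h
MTBF = 1 / λ_sys = 11000 h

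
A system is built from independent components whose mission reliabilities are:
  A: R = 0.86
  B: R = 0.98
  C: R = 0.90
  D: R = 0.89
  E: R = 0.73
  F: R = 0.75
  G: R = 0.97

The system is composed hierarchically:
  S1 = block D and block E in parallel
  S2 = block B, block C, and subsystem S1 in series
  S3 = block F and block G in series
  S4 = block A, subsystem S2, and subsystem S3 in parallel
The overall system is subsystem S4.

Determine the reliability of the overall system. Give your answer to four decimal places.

Parallel (D and E): 1 − (1 − 0.890000)(1 − 0.730000) = 0.970300
Series (B, C, and [0.970300]): 0.980000 × 0.900000 × 0.970300 = 0.855805
Series (F and G): 0.750000 × 0.970000 = 0.727500
Parallel (A, [0.855805], and [0.727500]): 1 − (1 − 0.860000)(1 − 0.855805)(1 − 0.727500) = 0.9945

0.9945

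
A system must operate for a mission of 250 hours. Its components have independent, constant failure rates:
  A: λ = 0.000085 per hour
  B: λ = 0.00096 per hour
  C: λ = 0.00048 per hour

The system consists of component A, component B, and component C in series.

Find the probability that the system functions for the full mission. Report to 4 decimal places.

0.6830

R(A) = exp(−0.000085 × 250) = 0.978974
R(B) = exp(−0.00096 × 250) = 0.786628
R(C) = exp(−0.00048 × 250) = 0.886920
Series (A, B, and C): 0.978974 × 0.786628 × 0.886920 = 0.6830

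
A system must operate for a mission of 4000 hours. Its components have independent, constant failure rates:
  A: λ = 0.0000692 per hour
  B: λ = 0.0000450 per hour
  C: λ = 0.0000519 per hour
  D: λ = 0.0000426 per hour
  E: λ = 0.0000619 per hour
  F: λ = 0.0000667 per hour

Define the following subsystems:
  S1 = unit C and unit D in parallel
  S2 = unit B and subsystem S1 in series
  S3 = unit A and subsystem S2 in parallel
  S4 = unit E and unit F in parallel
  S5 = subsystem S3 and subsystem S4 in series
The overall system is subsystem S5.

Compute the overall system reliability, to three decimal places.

0.905

R(A) = exp(−0.0000692 × 4000) = 0.75821
R(B) = exp(−0.0000450 × 4000) = 0.83527
R(C) = exp(−0.0000519 × 4000) = 0.81253
R(D) = exp(−0.0000426 × 4000) = 0.84333
R(E) = exp(−0.0000619 × 4000) = 0.78067
R(F) = exp(−0.0000667 × 4000) = 0.76583
Parallel (C and D): 1 − (1 − 0.81253)(1 − 0.84333) = 0.97063
Series (B and [0.97063]): 0.83527 × 0.97063 = 0.81074
Parallel (A and [0.81074]): 1 − (1 − 0.75821)(1 − 0.81074) = 0.95424
Parallel (E and F): 1 − (1 − 0.78067)(1 − 0.76583) = 0.94864
Series ([0.95424] and [0.94864]): 0.95424 × 0.94864 = 0.905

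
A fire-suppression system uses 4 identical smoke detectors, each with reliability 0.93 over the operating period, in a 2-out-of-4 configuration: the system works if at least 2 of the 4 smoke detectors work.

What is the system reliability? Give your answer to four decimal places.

R = Σ_{i=2}^{4} C(4,i) p^i (1−p)^{4−i} with p = 0.93
C(4,2)·0.93^2·0.07^2 = 0.025428
C(4,3)·0.93^3·0.07^1 = 0.225220
C(4,4)·0.93^4·0.07^0 = 0.748052
Sum = 0.9987

0.9987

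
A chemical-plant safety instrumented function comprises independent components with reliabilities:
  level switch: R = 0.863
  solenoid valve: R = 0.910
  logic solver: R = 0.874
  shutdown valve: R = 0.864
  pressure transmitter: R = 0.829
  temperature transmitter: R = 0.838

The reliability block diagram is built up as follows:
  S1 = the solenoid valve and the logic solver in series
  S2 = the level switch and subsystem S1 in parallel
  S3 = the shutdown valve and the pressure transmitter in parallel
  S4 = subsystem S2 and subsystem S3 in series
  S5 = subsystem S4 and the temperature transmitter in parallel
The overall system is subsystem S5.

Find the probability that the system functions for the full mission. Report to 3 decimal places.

0.992

Series (solenoid valve and logic solver): 0.91000 × 0.87400 = 0.79534
Parallel (level switch and [0.79534]): 1 − (1 − 0.86300)(1 − 0.79534) = 0.97196
Parallel (shutdown valve and pressure transmitter): 1 − (1 − 0.86400)(1 − 0.82900) = 0.97674
Series ([0.97196] and [0.97674]): 0.97196 × 0.97674 = 0.94935
Parallel ([0.94935] and temperature transmitter): 1 − (1 − 0.94935)(1 − 0.83800) = 0.992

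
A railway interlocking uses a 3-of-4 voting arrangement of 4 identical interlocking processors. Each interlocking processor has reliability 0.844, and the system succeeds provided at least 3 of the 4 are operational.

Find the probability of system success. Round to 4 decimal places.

0.8826

R = Σ_{i=3}^{4} C(4,i) p^i (1−p)^{4−i} with p = 0.844
C(4,3)·0.844^3·0.156^1 = 0.375156
C(4,4)·0.844^4·0.156^0 = 0.507423
Sum = 0.8826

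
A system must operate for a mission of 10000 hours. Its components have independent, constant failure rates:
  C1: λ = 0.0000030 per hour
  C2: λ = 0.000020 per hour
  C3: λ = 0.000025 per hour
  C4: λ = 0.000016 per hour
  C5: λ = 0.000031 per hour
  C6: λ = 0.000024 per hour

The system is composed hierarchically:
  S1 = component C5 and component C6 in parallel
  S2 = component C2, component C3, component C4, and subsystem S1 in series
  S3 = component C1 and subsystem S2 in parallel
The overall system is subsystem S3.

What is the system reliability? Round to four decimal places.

0.9856

R(C1) = exp(−0.0000030 × 10000) = 0.970446
R(C2) = exp(−0.000020 × 10000) = 0.818731
R(C3) = exp(−0.000025 × 10000) = 0.778801
R(C4) = exp(−0.000016 × 10000) = 0.852144
R(C5) = exp(−0.000031 × 10000) = 0.733447
R(C6) = exp(−0.000024 × 10000) = 0.786628
Parallel (C5 and C6): 1 − (1 − 0.733447)(1 − 0.786628) = 0.943125
Series (C2, C3, C4, and [0.943125]): 0.818731 × 0.778801 × 0.852144 × 0.943125 = 0.512448
Parallel (C1 and [0.512448]): 1 − (1 − 0.970446)(1 − 0.512448) = 0.9856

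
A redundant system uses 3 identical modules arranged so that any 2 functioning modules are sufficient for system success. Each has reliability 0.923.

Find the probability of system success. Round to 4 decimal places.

0.9831

R = Σ_{i=2}^{3} C(3,i) p^i (1−p)^{3−i} with p = 0.923
C(3,2)·0.923^2·0.077^1 = 0.196796
C(3,3)·0.923^3·0.077^0 = 0.786330
Sum = 0.9831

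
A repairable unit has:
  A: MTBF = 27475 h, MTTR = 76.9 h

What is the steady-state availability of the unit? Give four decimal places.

A(A) = MTBF/(MTBF+MTTR) = 27475/(27475+76.9) = 0.9972

0.9972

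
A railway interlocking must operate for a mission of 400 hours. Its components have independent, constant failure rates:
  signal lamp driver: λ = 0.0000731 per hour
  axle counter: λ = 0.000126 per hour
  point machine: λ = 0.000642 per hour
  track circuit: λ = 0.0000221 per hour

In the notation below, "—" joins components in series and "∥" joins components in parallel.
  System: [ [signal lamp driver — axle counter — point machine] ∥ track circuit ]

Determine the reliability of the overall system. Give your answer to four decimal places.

0.9975

R(signal lamp driver) = exp(−0.0000731 × 400) = 0.971183
R(axle counter) = exp(−0.000126 × 400) = 0.950849
R(point machine) = exp(−0.000642 × 400) = 0.773523
R(track circuit) = exp(−0.0000221 × 400) = 0.991199
Series (signal lamp driver, axle counter, and point machine): 0.971183 × 0.950849 × 0.773523 = 0.714309
Parallel ([0.714309] and track circuit): 1 − (1 − 0.714309)(1 − 0.991199) = 0.9975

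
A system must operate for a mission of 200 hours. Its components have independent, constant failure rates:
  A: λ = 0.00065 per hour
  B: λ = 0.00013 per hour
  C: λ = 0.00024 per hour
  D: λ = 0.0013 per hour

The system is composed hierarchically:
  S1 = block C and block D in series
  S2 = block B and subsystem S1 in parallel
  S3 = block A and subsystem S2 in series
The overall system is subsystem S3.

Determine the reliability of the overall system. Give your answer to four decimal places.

R(A) = exp(−0.00065 × 200) = 0.878095
R(B) = exp(−0.00013 × 200) = 0.974335
R(C) = exp(−0.00024 × 200) = 0.953134
R(D) = exp(−0.0013 × 200) = 0.771052
Series (C and D): 0.953134 × 0.771052 = 0.734916
Parallel (B and [0.734916]): 1 − (1 − 0.974335)(1 − 0.734916) = 0.993197
Series (A and [0.993197]): 0.878095 × 0.993197 = 0.8721

0.8721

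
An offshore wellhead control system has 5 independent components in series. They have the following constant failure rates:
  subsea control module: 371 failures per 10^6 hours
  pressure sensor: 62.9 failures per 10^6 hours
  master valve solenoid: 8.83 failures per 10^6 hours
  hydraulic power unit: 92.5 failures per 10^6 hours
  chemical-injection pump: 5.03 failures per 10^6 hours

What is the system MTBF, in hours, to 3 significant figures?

Series of exponential components: λ_sys = Σ λ_i
λ_sys = 0.000371 + 0.0000629 + 0.00000883 + 0.0000925 + 0.00000503 = 5.4026e-04 /h
MTBF = 1 / λ_sys = 1850 h

1850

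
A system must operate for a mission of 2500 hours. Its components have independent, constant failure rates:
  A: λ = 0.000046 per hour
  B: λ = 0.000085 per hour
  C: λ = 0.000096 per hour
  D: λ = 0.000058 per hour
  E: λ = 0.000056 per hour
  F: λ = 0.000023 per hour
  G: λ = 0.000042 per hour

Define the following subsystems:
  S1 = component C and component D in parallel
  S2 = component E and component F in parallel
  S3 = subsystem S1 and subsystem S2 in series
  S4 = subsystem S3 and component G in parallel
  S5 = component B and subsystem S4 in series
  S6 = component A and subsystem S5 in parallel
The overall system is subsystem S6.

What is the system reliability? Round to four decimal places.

R(A) = exp(−0.000046 × 2500) = 0.891366
R(B) = exp(−0.000085 × 2500) = 0.808560
R(C) = exp(−0.000096 × 2500) = 0.786628
R(D) = exp(−0.000058 × 2500) = 0.865022
R(E) = exp(−0.000056 × 2500) = 0.869358
R(F) = exp(−0.000023 × 2500) = 0.944122
R(G) = exp(−0.000042 × 2500) = 0.900325
Parallel (C and D): 1 − (1 − 0.786628)(1 − 0.865022) = 0.971199
Parallel (E and F): 1 − (1 − 0.869358)(1 − 0.944122) = 0.992700
Series ([0.971199] and [0.992700]): 0.971199 × 0.992700 = 0.964109
Parallel ([0.964109] and G): 1 − (1 − 0.964109)(1 − 0.900325) = 0.996423
Series (B and [0.996423]): 0.808560 × 0.996423 = 0.805668
Parallel (A and [0.805668]): 1 − (1 − 0.891366)(1 − 0.805668) = 0.9789

0.9789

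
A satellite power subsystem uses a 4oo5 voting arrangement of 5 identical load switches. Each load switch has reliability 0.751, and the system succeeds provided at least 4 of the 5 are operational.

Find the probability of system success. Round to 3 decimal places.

R = Σ_{i=4}^{5} C(5,i) p^i (1−p)^{5−i} with p = 0.751
C(5,4)·0.751^4·0.249^1 = 0.39603
C(5,5)·0.751^5·0.249^0 = 0.23889
Sum = 0.635

0.635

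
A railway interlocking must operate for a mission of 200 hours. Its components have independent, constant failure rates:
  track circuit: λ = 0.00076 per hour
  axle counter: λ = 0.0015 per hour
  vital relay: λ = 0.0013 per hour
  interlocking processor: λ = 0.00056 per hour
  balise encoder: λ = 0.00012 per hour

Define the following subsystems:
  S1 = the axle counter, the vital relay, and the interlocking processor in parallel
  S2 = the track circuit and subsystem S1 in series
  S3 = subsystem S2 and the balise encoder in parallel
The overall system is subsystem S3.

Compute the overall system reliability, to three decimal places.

R(track circuit) = exp(−0.00076 × 200) = 0.85899
R(axle counter) = exp(−0.0015 × 200) = 0.74082
R(vital relay) = exp(−0.0013 × 200) = 0.77105
R(interlocking processor) = exp(−0.00056 × 200) = 0.89404
R(balise encoder) = exp(−0.00012 × 200) = 0.97629
Parallel (axle counter, vital relay, and interlocking processor): 1 − (1 − 0.74082)(1 − 0.77105)(1 − 0.89404) = 0.99371
Series (track circuit and [0.99371]): 0.85899 × 0.99371 = 0.85359
Parallel ([0.85359] and balise encoder): 1 − (1 − 0.85359)(1 − 0.97629) = 0.997

0.997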